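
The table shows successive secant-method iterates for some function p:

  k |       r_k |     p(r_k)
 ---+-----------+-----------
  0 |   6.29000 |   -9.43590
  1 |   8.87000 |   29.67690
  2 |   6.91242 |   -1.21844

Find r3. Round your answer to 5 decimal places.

6.98962

r3 = 6.91242 − (-1.21844)·(6.91242 − 8.87000) / (-1.21844 − 29.67690)
   = 6.91242 − (2.3851938)/(-30.8953400) = 6.9896224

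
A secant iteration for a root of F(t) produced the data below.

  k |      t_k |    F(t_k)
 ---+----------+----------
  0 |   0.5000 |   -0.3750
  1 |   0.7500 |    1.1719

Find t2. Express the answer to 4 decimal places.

t2 = 0.7500 − 1.1719·(0.7500 − 0.5000) / (1.1719 − (-0.3750))
   = 0.7500 − (0.292975)/(1.546900) = 0.560605

0.5606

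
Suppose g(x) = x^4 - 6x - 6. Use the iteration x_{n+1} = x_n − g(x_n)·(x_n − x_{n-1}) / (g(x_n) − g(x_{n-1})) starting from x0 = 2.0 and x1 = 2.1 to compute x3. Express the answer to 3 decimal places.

2.072

g(2.0) = -2.00000, g(2.1) = 0.84810
x2 = 2.10000 − 0.84810·(2.10000 − 2.00000) / (0.84810 − (-2.00000)) = 2.10000 − (0.08481)/(2.84810) = 2.07022
g(2.07022) = -0.05308
x3 = 2.07022 − (-0.05308)·(2.07022 − 2.10000) / (-0.05308 − 0.84810) = 2.07022 − (0.00158)/(-0.90118) = 2.07198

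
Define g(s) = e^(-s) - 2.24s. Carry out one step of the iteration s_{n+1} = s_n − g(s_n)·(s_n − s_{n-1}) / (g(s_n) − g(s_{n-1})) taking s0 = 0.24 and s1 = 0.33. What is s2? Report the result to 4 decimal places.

g(0.24) = 0.249028, g(0.33) = -0.020276
s2 = 0.330000 − (-0.020276)·(0.330000 − 0.240000) / (-0.020276 − 0.249028) = 0.330000 − (-0.001825)/(-0.269304) = 0.323224

0.3232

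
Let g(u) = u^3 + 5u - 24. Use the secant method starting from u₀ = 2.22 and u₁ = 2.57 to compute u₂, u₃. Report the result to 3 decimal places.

2.308, 2.315

g(2.22) = -1.95895, g(2.57) = 5.82459
u₂ = 2.57000 − 5.82459·(2.57000 − 2.22000) / (5.82459 − (-1.95895)) = 2.57000 − (2.03861)/(7.78354) = 2.30809
g(2.30809) = -0.16376
u₃ = 2.30809 − (-0.16376)·(2.30809 − 2.57000) / (-0.16376 − 5.82459) = 2.30809 − (0.04289)/(-5.98835) = 2.31525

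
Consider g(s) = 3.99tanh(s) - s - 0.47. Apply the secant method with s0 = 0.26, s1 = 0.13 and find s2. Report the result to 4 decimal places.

0.1597

g(0.26) = 0.284639, g(0.13) = -0.084202
s2 = 0.130000 − (-0.084202)·(0.130000 − 0.260000) / (-0.084202 − 0.284639) = 0.130000 − (0.010946)/(-0.368842) = 0.159678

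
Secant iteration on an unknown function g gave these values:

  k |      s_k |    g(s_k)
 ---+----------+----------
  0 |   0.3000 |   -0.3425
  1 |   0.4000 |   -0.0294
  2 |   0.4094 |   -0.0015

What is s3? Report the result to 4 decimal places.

0.4099

s3 = 0.4094 − (-0.0015)·(0.4094 − 0.4000) / (-0.0015 − (-0.0294))
   = 0.4094 − (-0.000014)/(0.027900) = 0.409905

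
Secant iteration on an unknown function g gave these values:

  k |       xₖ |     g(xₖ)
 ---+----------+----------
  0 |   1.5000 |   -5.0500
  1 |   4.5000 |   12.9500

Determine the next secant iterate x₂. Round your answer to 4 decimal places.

x₂ = 4.5000 − 12.9500·(4.5000 − 1.5000) / (12.9500 − (-5.0500))
   = 4.5000 − (38.850000)/(18.000000) = 2.341667

2.3417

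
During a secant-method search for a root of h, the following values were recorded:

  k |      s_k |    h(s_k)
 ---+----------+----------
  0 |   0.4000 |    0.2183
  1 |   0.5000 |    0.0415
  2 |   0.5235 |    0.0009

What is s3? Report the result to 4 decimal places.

s3 = 0.5235 − 0.0009·(0.5235 − 0.5000) / (0.0009 − 0.0415)
   = 0.5235 − (0.000021)/(-0.040600) = 0.524021

0.5240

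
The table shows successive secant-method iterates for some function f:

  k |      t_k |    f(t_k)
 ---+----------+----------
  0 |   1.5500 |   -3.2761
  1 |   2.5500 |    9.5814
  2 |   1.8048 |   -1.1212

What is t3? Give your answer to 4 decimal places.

t3 = 1.8048 − (-1.1212)·(1.8048 − 2.5500) / (-1.1212 − 9.5814)
   = 1.8048 − (0.835518)/(-10.702600) = 1.882867

1.8829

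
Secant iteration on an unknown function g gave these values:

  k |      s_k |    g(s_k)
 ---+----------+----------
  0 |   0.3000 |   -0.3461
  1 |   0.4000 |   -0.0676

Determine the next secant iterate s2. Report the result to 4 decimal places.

0.4243

s2 = 0.4000 − (-0.0676)·(0.4000 − 0.3000) / (-0.0676 − (-0.3461))
   = 0.4000 − (-0.006760)/(0.278500) = 0.424273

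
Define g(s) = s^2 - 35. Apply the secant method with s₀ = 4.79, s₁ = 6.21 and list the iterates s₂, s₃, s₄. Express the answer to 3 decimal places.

g(4.79) = -12.05590, g(6.21) = 3.56410
s₂ = 6.21000 − 3.56410·(6.21000 − 4.79000) / (3.56410 − (-12.05590)) = 6.21000 − (5.06102)/(15.62000) = 5.88599
g(5.88599) = -0.35511
s₃ = 5.88599 − (-0.35511)·(5.88599 − 6.21000) / (-0.35511 − 3.56410) = 5.88599 − (0.11506)/(-3.91921) = 5.91535
g(5.91535) = -0.00865
s₄ = 5.91535 − (-0.00865)·(5.91535 − 5.88599) / (-0.00865 − (-0.35511)) = 5.91535 − (-0.00025)/(0.34646) = 5.91608

5.886, 5.915, 5.916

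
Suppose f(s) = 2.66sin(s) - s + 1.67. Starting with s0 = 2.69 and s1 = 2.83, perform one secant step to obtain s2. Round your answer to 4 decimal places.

f(2.69) = 0.140822, f(2.83) = -0.344511
s2 = 2.830000 − (-0.344511)·(2.830000 − 2.690000) / (-0.344511 − 0.140822) = 2.830000 − (-0.048231)/(-0.485332) = 2.730622

2.7306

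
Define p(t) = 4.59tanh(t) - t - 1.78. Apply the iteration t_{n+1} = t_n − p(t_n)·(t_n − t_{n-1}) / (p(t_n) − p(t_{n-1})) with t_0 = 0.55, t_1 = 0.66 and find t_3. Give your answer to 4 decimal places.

0.5634

p(0.55) = -0.032612, p(0.66) = 0.214688
t_2 = 0.660000 − 0.214688·(0.660000 − 0.550000) / (0.214688 − (-0.032612)) = 0.660000 − (0.023616)/(0.247300) = 0.564506
p(0.564506) = 0.002421
t_3 = 0.564506 − 0.002421·(0.564506 − 0.660000) / (0.002421 − 0.214688) = 0.564506 − (-0.000231)/(-0.212267) = 0.563417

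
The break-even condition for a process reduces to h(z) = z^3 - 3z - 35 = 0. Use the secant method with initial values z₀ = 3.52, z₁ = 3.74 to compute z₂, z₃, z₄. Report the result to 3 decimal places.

h(3.52) = -1.94579, h(3.74) = 6.09362
z₂ = 3.74000 − 6.09362·(3.74000 − 3.52000) / (6.09362 − (-1.94579)) = 3.74000 − (1.34060)/(8.03942) = 3.57325
h(3.57325) = -0.09619
z₃ = 3.57325 − (-0.09619)·(3.57325 − 3.74000) / (-0.09619 − 6.09362) = 3.57325 − (0.01604)/(-6.18981) = 3.57584
h(3.57584) = -0.00463
z₄ = 3.57584 − (-0.00463)·(3.57584 − 3.57325) / (-0.00463 − (-0.09619)) = 3.57584 − (-0.00001)/(0.09156) = 3.57597

3.573, 3.576, 3.576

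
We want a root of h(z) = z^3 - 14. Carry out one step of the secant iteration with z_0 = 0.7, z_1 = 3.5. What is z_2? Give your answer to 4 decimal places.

h(0.7) = -13.657000, h(3.5) = 28.875000
z_2 = 3.500000 − 28.875000·(3.500000 − 0.700000) / (28.875000 − (-13.657000)) = 3.500000 − (80.850000)/(42.532000) = 1.599078

1.5991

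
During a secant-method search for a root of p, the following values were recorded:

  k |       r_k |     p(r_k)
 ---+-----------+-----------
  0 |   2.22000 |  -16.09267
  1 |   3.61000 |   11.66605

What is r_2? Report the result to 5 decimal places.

r_2 = 3.61000 − 11.66605·(3.61000 − 2.22000) / (11.66605 − (-16.09267))
   = 3.61000 − (16.2158095)/(27.7587200) = 3.0258301

3.02583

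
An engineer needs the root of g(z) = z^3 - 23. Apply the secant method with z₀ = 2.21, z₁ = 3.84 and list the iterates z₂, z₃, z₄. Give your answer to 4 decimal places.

g(2.21) = -12.206139, g(3.84) = 33.623104
z₂ = 3.840000 − 33.623104·(3.840000 − 2.210000) / (33.623104 − (-12.206139)) = 3.840000 − (54.805660)/(45.829243) = 2.644133
g(2.644133) = -4.513696
z₃ = 2.644133 − (-4.513696)·(2.644133 − 3.840000) / (-4.513696 − 33.623104) = 2.644133 − (5.397778)/(-38.136800) = 2.785671
g(2.785671) = -1.383304
z₄ = 2.785671 − (-1.383304)·(2.785671 − 2.644133) / (-1.383304 − (-4.513696)) = 2.785671 − (-0.195789)/(3.130392) = 2.848215

2.6441, 2.7857, 2.8482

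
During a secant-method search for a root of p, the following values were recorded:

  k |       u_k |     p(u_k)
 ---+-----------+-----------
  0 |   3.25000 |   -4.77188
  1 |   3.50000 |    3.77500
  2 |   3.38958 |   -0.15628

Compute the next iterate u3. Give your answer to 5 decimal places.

3.39397

u3 = 3.38958 − (-0.15628)·(3.38958 − 3.50000) / (-0.15628 − 3.77500)
   = 3.38958 − (0.0172564)/(-3.9312800) = 3.3939695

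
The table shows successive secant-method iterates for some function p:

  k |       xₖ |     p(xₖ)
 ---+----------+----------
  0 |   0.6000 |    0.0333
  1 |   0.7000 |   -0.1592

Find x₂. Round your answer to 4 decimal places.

x₂ = 0.7000 − (-0.1592)·(0.7000 − 0.6000) / (-0.1592 − 0.0333)
   = 0.7000 − (-0.015920)/(-0.192500) = 0.617299

0.6173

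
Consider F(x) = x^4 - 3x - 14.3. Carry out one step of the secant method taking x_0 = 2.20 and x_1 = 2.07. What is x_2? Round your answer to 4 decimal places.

F(2.20) = 2.525600, F(2.07) = -2.149632
x_2 = 2.070000 − (-2.149632)·(2.070000 − 2.200000) / (-2.149632 − 2.525600) = 2.070000 − (0.279452)/(-4.675232) = 2.129773

2.1298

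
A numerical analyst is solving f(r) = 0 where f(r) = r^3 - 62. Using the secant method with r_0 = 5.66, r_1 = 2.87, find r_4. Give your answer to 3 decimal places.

f(5.66) = 119.32150, f(2.87) = -38.36010
r_2 = 2.87000 − (-38.36010)·(2.87000 − 5.66000) / (-38.36010 − 119.32150) = 2.87000 − (107.02467)/(-157.68159) = 3.54874
f(3.54874) = -17.30878
r_3 = 3.54874 − (-17.30878)·(3.54874 − 2.87000) / (-17.30878 − (-38.36010)) = 3.54874 − (-11.74815)/(21.05132) = 4.10681
f(4.10681) = 7.26504
r_4 = 4.10681 − 7.26504·(4.10681 − 3.54874) / (7.26504 − (-17.30878)) = 4.10681 − (4.05441)/(24.57382) = 3.94182

3.942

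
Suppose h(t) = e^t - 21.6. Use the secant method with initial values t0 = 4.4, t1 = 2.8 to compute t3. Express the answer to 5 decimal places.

h(4.4) = 59.8508687, h(2.8) = -5.1553532
t2 = 2.8000000 − (-5.1553532)·(2.8000000 − 4.4000000) / (-5.1553532 − 59.8508687) = 2.8000000 − (8.2485652)/(-65.0062219) = 2.9268889
h(2.9268889) = -2.9305433
t3 = 2.9268889 − (-2.9305433)·(2.9268889 − 2.8000000) / (-2.9305433 − (-5.1553532)) = 2.9268889 − (-0.3718533)/(2.2248099) = 3.0940282

3.09403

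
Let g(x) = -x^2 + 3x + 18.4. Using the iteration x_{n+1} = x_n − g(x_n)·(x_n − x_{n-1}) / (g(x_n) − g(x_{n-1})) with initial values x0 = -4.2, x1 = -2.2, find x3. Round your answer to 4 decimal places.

g(-4.2) = -11.840000, g(-2.2) = 6.960000
x2 = -2.200000 − 6.960000·(-2.200000 − (-4.200000)) / (6.960000 − (-11.840000)) = -2.200000 − (13.920000)/(18.800000) = -2.940426
g(-2.940426) = 0.932621
x3 = -2.940426 − 0.932621·(-2.940426 − (-2.200000)) / (0.932621 − 6.960000) = -2.940426 − (-0.690536)/(-6.027379) = -3.054992

-3.0550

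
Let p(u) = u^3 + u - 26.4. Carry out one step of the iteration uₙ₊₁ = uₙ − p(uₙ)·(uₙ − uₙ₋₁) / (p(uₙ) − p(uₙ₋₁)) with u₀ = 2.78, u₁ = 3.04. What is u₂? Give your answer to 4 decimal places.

p(2.78) = -2.135048, p(3.04) = 4.734464
u₂ = 3.040000 − 4.734464·(3.040000 − 2.780000) / (4.734464 − (-2.135048)) = 3.040000 − (1.230961)/(6.869512) = 2.860808

2.8608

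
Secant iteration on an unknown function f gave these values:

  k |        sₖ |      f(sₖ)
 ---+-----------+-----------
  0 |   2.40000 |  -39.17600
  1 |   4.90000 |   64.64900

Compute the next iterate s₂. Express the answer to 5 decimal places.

3.34332

s₂ = 4.90000 − 64.64900·(4.90000 − 2.40000) / (64.64900 − (-39.17600))
   = 4.90000 − (161.6225000)/(103.8250000) = 3.3433181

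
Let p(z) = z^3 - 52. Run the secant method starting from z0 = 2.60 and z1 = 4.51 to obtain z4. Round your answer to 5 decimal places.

3.73574

p(2.60) = -34.4240000, p(4.51) = 39.7338510
z2 = 4.5100000 − 39.7338510·(4.5100000 − 2.6000000) / (39.7338510 − (-34.4240000)) = 4.5100000 − (75.8916554)/(74.1578510) = 3.4866201
p(3.4866201) = -9.6148346
z3 = 3.4866201 − (-9.6148346)·(3.4866201 − 4.5100000) / (-9.6148346 − 39.7338510) = 3.4866201 − (9.8396287)/(-49.3486856) = 3.6860100
p(3.6860100) = -1.9194009
z4 = 3.6860100 − (-1.9194009)·(3.6860100 − 3.4866201) / (-1.9194009 − (-9.6148346)) = 3.6860100 − (-0.3827091)/(7.6954337) = 3.7357419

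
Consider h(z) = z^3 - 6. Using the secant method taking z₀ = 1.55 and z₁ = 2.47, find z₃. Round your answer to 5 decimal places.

h(1.55) = -2.2761250, h(2.47) = 9.0692230
z₂ = 2.4700000 − 9.0692230·(2.4700000 − 1.5500000) / (9.0692230 − (-2.2761250)) = 2.4700000 − (8.3436852)/(11.3453480) = 1.7345721
h(1.7345721) = -0.7811227
z₃ = 1.7345721 − (-0.7811227)·(1.7345721 − 2.4700000) / (-0.7811227 − 9.0692230) = 1.7345721 − (0.5744594)/(-9.8503457) = 1.7928908

1.79289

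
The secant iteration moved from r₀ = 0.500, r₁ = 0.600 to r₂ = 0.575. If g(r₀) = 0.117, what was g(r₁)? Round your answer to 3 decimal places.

The secant line through (0.500, 0.117) and (0.600, g(r₁)) crosses zero at r₂ = 0.575.
So (0.500, 0.117), (0.600, g(r₁)), (0.575, 0) are collinear:
g(r₁) = 0.117 · (0.600 − 0.575) / (0.500 − 0.575) = 0.117 · (0.02500)/(-0.07500) = -0.03900

-0.039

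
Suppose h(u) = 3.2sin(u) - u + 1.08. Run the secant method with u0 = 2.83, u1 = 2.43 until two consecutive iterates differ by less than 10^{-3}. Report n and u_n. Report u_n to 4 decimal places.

h(2.83) = -0.768960, h(2.43) = 0.739730
u2 = 2.430000 − 0.739730·(-0.400000)/(1.508690) = 2.626125;  |Δ| = 0.196125
h(2.626125) = 0.031288
u3 = 2.626125 − 0.031288·(0.196125)/(-0.708442) = 2.634787;  |Δ| = 0.008662
h(2.634787) = -0.001549
u4 = 2.634787 − (-0.001549)·(0.008662)/(-0.032837) = 2.634378;  |Δ| = 0.000409
|u4 − u3| = 0.000409 < 10^{-3}

n = 4, u_n = 2.6344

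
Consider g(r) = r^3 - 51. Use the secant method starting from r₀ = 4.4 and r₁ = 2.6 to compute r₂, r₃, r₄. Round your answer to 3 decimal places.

g(4.4) = 34.18400, g(2.6) = -33.42400
r₂ = 2.60000 − (-33.42400)·(2.60000 − 4.40000) / (-33.42400 − 34.18400) = 2.60000 − (60.16320)/(-67.60800) = 3.48988
g(3.48988) = -8.49573
r₃ = 3.48988 − (-8.49573)·(3.48988 − 2.60000) / (-8.49573 − (-33.42400)) = 3.48988 − (-7.56021)/(24.92827) = 3.79316
g(3.79316) = 3.57628
r₄ = 3.79316 − 3.57628·(3.79316 − 3.48988) / (3.57628 − (-8.49573)) = 3.79316 − (1.08461)/(12.07201) = 3.70332

3.490, 3.793, 3.703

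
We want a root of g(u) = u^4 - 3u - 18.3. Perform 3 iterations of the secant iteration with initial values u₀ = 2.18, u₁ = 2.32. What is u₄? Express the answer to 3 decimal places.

2.236

g(2.18) = -2.25469, g(2.32) = 3.71023
u₂ = 2.32000 − 3.71023·(2.32000 − 2.18000) / (3.71023 − (-2.25469)) = 2.32000 − (0.51943)/(5.96492) = 2.23292
g(2.23292) = -0.13929
u₃ = 2.23292 − (-0.13929)·(2.23292 − 2.32000) / (-0.13929 − 3.71023) = 2.23292 − (0.01213)/(-3.84952) = 2.23607
g(2.23607) = -0.00813
u₄ = 2.23607 − (-0.00813)·(2.23607 − 2.23292) / (-0.00813 − (-0.13929)) = 2.23607 − (-0.00003)/(0.13116) = 2.23627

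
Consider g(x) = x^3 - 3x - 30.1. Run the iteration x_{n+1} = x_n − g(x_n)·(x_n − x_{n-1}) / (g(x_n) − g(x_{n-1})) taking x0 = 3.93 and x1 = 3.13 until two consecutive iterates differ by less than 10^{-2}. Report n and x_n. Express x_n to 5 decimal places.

n = 4, x_n = 3.43106

g(3.93) = 18.8084570, g(3.13) = -8.8257030
x2 = 3.1300000 − (-8.8257030)·(-0.8000000)/(-27.6341600) = 3.3855012;  |Δ| = 0.2555012
g(3.3855012) = -1.4531793
x3 = 3.3855012 − (-1.4531793)·(0.2555012)/(7.3725237) = 3.4358624;  |Δ| = 0.0503612
g(3.4358624) = 0.1532868
x4 = 3.4358624 − 0.1532868·(0.0503612)/(1.6064661) = 3.4310570;  |Δ| = 0.0048054
|x4 − x3| = 0.0048054 < 10^{-2}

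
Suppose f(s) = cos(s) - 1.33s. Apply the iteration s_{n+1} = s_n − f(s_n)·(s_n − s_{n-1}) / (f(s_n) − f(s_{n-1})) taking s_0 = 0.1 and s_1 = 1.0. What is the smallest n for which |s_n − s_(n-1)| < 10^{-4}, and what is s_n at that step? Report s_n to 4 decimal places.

f(0.1) = 0.862004, f(1.0) = -0.789698
s_2 = 1.000000 − (-0.789698)·(0.900000)/(-1.651702) = 0.569700;  |Δ| = 0.430300
f(0.569700) = 0.084363
s_3 = 0.569700 − 0.084363·(-0.430300)/(0.874060) = 0.611231;  |Δ| = 0.041532
f(0.611231) = 0.006004
s_4 = 0.611231 − 0.006004·(0.041532)/(-0.078358) = 0.614414;  |Δ| = 0.003182
f(0.614414) = -0.000059
s_5 = 0.614414 − (-0.000059)·(0.003182)/(-0.006063) = 0.614383;  |Δ| = 0.000031
|s_5 − s_4| = 0.000031 < 10^{-4}

n = 5, s_n = 0.6144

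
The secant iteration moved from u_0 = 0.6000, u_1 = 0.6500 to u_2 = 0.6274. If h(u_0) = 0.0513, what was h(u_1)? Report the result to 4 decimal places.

-0.0423

The secant line through (0.6000, 0.0513) and (0.6500, h(u_1)) crosses zero at u_2 = 0.6274.
So (0.6000, 0.0513), (0.6500, h(u_1)), (0.6274, 0) are collinear:
h(u_1) = 0.0513 · (0.6500 − 0.6274) / (0.6000 − 0.6274) = 0.0513 · (0.022600)/(-0.027400) = -0.042313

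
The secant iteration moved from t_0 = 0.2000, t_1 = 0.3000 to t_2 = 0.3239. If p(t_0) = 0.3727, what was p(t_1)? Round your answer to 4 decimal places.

The secant line through (0.2000, 0.3727) and (0.3000, p(t_1)) crosses zero at t_2 = 0.3239.
So (0.2000, 0.3727), (0.3000, p(t_1)), (0.3239, 0) are collinear:
p(t_1) = 0.3727 · (0.3000 − 0.3239) / (0.2000 − 0.3239) = 0.3727 · (-0.023900)/(-0.123900) = 0.071893

0.0719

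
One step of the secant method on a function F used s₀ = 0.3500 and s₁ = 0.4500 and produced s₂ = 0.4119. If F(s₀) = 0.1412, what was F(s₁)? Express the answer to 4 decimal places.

-0.0869

The secant line through (0.3500, 0.1412) and (0.4500, F(s₁)) crosses zero at s₂ = 0.4119.
So (0.3500, 0.1412), (0.4500, F(s₁)), (0.4119, 0) are collinear:
F(s₁) = 0.1412 · (0.4500 − 0.4119) / (0.3500 − 0.4119) = 0.1412 · (0.038100)/(-0.061900) = -0.086910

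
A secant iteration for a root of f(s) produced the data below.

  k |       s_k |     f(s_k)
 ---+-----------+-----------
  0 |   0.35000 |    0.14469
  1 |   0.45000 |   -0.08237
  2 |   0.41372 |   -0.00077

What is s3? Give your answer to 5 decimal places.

0.41338

s3 = 0.41372 − (-0.00077)·(0.41372 − 0.45000) / (-0.00077 − (-0.08237))
   = 0.41372 − (0.0000279)/(0.0816000) = 0.4133777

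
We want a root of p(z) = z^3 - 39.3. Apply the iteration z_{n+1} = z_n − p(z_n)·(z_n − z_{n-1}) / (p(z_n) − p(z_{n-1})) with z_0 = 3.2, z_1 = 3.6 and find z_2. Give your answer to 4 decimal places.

3.3881

p(3.2) = -6.532000, p(3.6) = 7.356000
z_2 = 3.600000 − 7.356000·(3.600000 − 3.200000) / (7.356000 − (-6.532000)) = 3.600000 − (2.942400)/(13.888000) = 3.388134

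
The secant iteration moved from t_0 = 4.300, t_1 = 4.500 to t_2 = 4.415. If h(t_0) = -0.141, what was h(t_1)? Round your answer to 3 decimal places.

The secant line through (4.300, -0.141) and (4.500, h(t_1)) crosses zero at t_2 = 4.415.
So (4.300, -0.141), (4.500, h(t_1)), (4.415, 0) are collinear:
h(t_1) = -0.141 · (4.500 − 4.415) / (4.300 − 4.415) = -0.141 · (0.08500)/(-0.11500) = 0.10422

0.104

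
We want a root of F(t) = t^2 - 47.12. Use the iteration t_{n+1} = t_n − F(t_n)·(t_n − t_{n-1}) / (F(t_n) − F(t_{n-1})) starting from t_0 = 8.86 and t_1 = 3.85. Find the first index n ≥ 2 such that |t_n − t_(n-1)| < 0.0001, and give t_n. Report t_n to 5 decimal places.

F(8.86) = 31.3796000, F(3.85) = -32.2975000
t_2 = 3.8500000 − (-32.2975000)·(-5.0100000)/(-63.6771000) = 6.3911094;  |Δ| = 2.5411094
F(6.3911094) = -6.2737211
t_3 = 6.3911094 − (-6.2737211)·(2.5411094)/(26.0237789) = 7.0037111;  |Δ| = 0.6126017
F(7.0037111) = 1.9319688
t_4 = 7.0037111 − 1.9319688·(0.6126017)/(8.2056899) = 6.8594785;  |Δ| = 0.1442325
F(6.8594785) = -0.0675541
t_5 = 6.8594785 − (-0.0675541)·(-0.1442325)/(-1.9995229) = 6.8643515;  |Δ| = 0.0048729
F(6.8643515) = -0.0006791
t_6 = 6.8643515 − (-0.0006791)·(0.0048729)/(0.0668750) = 6.8644009;  |Δ| = 0.0000495
|t_6 − t_5| = 0.0000495 < 0.0001

n = 6, t_n = 6.86440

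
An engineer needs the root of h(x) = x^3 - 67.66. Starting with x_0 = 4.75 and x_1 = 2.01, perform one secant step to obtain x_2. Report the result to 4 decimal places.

h(4.75) = 39.511875, h(2.01) = -59.539399
x_2 = 2.010000 − (-59.539399)·(2.010000 − 4.750000) / (-59.539399 − 39.511875) = 2.010000 − (163.137953)/(-99.051274) = 3.657005

3.6570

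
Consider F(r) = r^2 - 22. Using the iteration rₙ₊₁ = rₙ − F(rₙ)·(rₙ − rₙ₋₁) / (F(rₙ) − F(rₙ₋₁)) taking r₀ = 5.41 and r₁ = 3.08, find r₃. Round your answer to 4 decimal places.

4.7192

F(5.41) = 7.268100, F(3.08) = -12.513600
r₂ = 3.080000 − (-12.513600)·(3.080000 − 5.410000) / (-12.513600 − 7.268100) = 3.080000 − (29.156688)/(-19.781700) = 4.553922
F(4.553922) = -1.261792
r₃ = 4.553922 − (-1.261792)·(4.553922 − 3.080000) / (-1.261792 − (-12.513600)) = 4.553922 − (-1.859783)/(11.251808) = 4.719210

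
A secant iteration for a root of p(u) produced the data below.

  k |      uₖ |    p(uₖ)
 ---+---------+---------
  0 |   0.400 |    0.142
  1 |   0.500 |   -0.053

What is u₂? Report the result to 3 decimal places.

u₂ = 0.500 − (-0.053)·(0.500 − 0.400) / (-0.053 − 0.142)
   = 0.500 − (-0.00530)/(-0.19500) = 0.47282

0.473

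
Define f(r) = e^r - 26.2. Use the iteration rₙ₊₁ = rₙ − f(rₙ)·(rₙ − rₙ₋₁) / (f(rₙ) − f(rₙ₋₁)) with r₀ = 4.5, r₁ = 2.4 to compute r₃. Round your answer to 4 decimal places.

3.5177

f(4.5) = 63.817131, f(2.4) = -15.176824
r₂ = 2.400000 − (-15.176824)·(2.400000 − 4.500000) / (-15.176824 − 63.817131) = 2.400000 − (31.871330)/(-78.993955) = 2.803465
f(2.803465) = -9.698267
r₃ = 2.803465 − (-9.698267)·(2.803465 − 2.400000) / (-9.698267 − (-15.176824)) = 2.803465 − (-3.912915)/(5.478557) = 3.517689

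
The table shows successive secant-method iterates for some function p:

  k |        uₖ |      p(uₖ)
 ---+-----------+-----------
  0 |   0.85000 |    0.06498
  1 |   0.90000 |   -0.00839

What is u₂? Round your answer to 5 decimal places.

0.89428

u₂ = 0.90000 − (-0.00839)·(0.90000 − 0.85000) / (-0.00839 − 0.06498)
   = 0.90000 − (-0.0004195)/(-0.0733700) = 0.8942824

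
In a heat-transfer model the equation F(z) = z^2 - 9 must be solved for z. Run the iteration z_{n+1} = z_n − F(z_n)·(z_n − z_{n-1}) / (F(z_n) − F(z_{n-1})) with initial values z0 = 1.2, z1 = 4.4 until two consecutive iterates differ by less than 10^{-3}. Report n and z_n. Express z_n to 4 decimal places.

n = 6, z_n = 3.0000

F(1.2) = -7.560000, F(4.4) = 10.360000
z2 = 4.400000 − 10.360000·(3.200000)/(17.920000) = 2.550000;  |Δ| = 1.850000
F(2.550000) = -2.497500
z3 = 2.550000 − (-2.497500)·(-1.850000)/(-12.857500) = 2.909353;  |Δ| = 0.359353
F(2.909353) = -0.535668
z4 = 2.909353 − (-0.535668)·(0.359353)/(1.961832) = 3.007472;  |Δ| = 0.098119
F(3.007472) = 0.044887
z5 = 3.007472 − 0.044887·(0.098119)/(0.580555) = 2.999886;  |Δ| = 0.007586
F(2.999886) = -0.000687
z6 = 2.999886 − (-0.000687)·(-0.007586)/(-0.045574) = 3.000000;  |Δ| = 0.000114
|z6 − z5| = 0.000114 < 10^{-3}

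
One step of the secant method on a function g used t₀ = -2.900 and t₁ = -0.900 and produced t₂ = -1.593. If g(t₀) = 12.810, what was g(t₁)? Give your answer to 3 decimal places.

The secant line through (-2.900, 12.810) and (-0.900, g(t₁)) crosses zero at t₂ = -1.593.
So (-2.900, 12.810), (-0.900, g(t₁)), (-1.593, 0) are collinear:
g(t₁) = 12.810 · (-0.900 − (-1.593)) / (-2.900 − (-1.593)) = 12.810 · (0.69300)/(-1.30700) = -6.79214

-6.792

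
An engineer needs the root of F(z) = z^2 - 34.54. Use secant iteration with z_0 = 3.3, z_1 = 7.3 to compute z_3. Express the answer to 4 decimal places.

5.8387

F(3.3) = -23.650000, F(7.3) = 18.750000
z_2 = 7.300000 − 18.750000·(7.300000 − 3.300000) / (18.750000 − (-23.650000)) = 7.300000 − (75.000000)/(42.400000) = 5.531132
F(5.531132) = -3.946578
z_3 = 5.531132 − (-3.946578)·(5.531132 − 7.300000) / (-3.946578 − 18.750000) = 5.531132 − (6.980975)/(-22.696578) = 5.838710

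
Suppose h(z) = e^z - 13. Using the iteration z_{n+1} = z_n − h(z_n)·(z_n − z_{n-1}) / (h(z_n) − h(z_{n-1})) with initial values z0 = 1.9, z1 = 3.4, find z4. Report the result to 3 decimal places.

h(1.9) = -6.31411, h(3.4) = 16.96410
z2 = 3.40000 − 16.96410·(3.40000 − 1.90000) / (16.96410 − (-6.31411)) = 3.40000 − (25.44615)/(23.27821) = 2.30687
h(2.30687) = -2.95708
z3 = 2.30687 − (-2.95708)·(2.30687 − 3.40000) / (-2.95708 − 16.96410) = 2.30687 − (3.23248)/(-19.92118) = 2.46913
h(2.46913) = -1.18782
z4 = 2.46913 − (-1.18782)·(2.46913 − 2.30687) / (-1.18782 − (-2.95708)) = 2.46913 − (-0.19274)/(1.76926) = 2.57807

2.578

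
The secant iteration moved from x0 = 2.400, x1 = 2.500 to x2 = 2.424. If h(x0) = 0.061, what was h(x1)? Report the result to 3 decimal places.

The secant line through (2.400, 0.061) and (2.500, h(x1)) crosses zero at x2 = 2.424.
So (2.400, 0.061), (2.500, h(x1)), (2.424, 0) are collinear:
h(x1) = 0.061 · (2.500 − 2.424) / (2.400 − 2.424) = 0.061 · (0.07600)/(-0.02400) = -0.19317

-0.193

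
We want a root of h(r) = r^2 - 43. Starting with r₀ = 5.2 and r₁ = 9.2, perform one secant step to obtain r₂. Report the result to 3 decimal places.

6.308

h(5.2) = -15.96000, h(9.2) = 41.64000
r₂ = 9.20000 − 41.64000·(9.20000 − 5.20000) / (41.64000 − (-15.96000)) = 9.20000 − (166.56000)/(57.60000) = 6.30833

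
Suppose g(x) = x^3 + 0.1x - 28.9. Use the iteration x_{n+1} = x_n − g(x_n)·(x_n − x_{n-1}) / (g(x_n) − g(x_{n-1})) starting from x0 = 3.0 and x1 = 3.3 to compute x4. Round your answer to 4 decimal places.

g(3.0) = -1.600000, g(3.3) = 7.367000
x2 = 3.300000 − 7.367000·(3.300000 − 3.000000) / (7.367000 − (-1.600000)) = 3.300000 − (2.210100)/(8.967000) = 3.053530
g(3.053530) = -0.123405
x3 = 3.053530 − (-0.123405)·(3.053530 − 3.300000) / (-0.123405 − 7.367000) = 3.053530 − (0.030416)/(-7.490405) = 3.057590
g(3.057590) = -0.009264
x4 = 3.057590 − (-0.009264)·(3.057590 − 3.053530) / (-0.009264 − (-0.123405)) = 3.057590 − (-0.000038)/(0.114142) = 3.057920

3.0579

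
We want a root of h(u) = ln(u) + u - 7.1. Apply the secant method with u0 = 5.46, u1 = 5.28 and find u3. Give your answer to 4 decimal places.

h(5.46) = 0.057449, h(5.28) = -0.156074
u2 = 5.280000 − (-0.156074)·(5.280000 − 5.460000) / (-0.156074 − 0.057449) = 5.280000 − (0.028093)/(-0.213523) = 5.411571
h(5.411571) = 0.000110
u3 = 5.411571 − 0.000110·(5.411571 − 5.280000) / (0.000110 − (-0.156074)) = 5.411571 − (0.000014)/(0.156184) = 5.411478

5.4115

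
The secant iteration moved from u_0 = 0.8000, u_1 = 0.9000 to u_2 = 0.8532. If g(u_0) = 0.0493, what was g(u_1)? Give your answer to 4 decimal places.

The secant line through (0.8000, 0.0493) and (0.9000, g(u_1)) crosses zero at u_2 = 0.8532.
So (0.8000, 0.0493), (0.9000, g(u_1)), (0.8532, 0) are collinear:
g(u_1) = 0.0493 · (0.9000 − 0.8532) / (0.8000 − 0.8532) = 0.0493 · (0.046800)/(-0.053200) = -0.043369

-0.0434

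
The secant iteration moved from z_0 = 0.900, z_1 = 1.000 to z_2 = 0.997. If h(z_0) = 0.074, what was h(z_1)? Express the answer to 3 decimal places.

The secant line through (0.900, 0.074) and (1.000, h(z_1)) crosses zero at z_2 = 0.997.
So (0.900, 0.074), (1.000, h(z_1)), (0.997, 0) are collinear:
h(z_1) = 0.074 · (1.000 − 0.997) / (0.900 − 0.997) = 0.074 · (0.00300)/(-0.09700) = -0.00229

-0.002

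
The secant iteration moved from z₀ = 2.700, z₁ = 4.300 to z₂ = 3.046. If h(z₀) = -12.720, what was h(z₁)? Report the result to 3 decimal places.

46.101

The secant line through (2.700, -12.720) and (4.300, h(z₁)) crosses zero at z₂ = 3.046.
So (2.700, -12.720), (4.300, h(z₁)), (3.046, 0) are collinear:
h(z₁) = -12.720 · (4.300 − 3.046) / (2.700 − 3.046) = -12.720 · (1.25400)/(-0.34600) = 46.10081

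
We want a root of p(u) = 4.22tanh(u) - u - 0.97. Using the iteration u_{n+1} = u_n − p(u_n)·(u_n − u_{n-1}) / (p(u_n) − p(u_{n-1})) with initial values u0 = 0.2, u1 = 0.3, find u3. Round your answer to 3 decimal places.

p(0.2) = -0.33708, p(0.3) = -0.04066
u2 = 0.30000 − (-0.04066)·(0.30000 − 0.20000) / (-0.04066 − (-0.33708)) = 0.30000 − (-0.00407)/(0.29642) = 0.31372
p(0.31372) = -0.00162
u3 = 0.31372 − (-0.00162)·(0.31372 − 0.30000) / (-0.00162 − (-0.04066)) = 0.31372 − (-0.00002)/(0.03904) = 0.31429

0.314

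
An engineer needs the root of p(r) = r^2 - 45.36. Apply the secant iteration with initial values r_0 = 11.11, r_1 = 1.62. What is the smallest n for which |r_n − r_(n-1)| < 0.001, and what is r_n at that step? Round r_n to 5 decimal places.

p(11.11) = 78.0721000, p(1.62) = -42.7356000
r_2 = 1.6200000 − (-42.7356000)·(-9.4900000)/(-120.8077000) = 4.9770778;  |Δ| = 3.3570778
p(4.9770778) = -20.5886969
r_3 = 4.9770778 − (-20.5886969)·(3.3570778)/(22.1469031) = 8.0979591;  |Δ| = 3.1208813
p(8.0979591) = 20.2169417
r_4 = 8.0979591 − 20.2169417·(3.1208813)/(40.8056385) = 6.5517347;  |Δ| = 1.5462244
p(6.5517347) = -2.4347730
r_5 = 6.5517347 − (-2.4347730)·(-1.5462244)/(-22.6517146) = 6.7179342;  |Δ| = 0.1661996
p(6.7179342) = -0.2293596
r_6 = 6.7179342 − (-0.2293596)·(0.1661996)/(2.2054134) = 6.7352187;  |Δ| = 0.0172845
p(6.7352187) = 0.0031714
r_7 = 6.7352187 − 0.0031714·(0.0172845)/(0.2325310) = 6.7349830;  |Δ| = 0.0002357
|r_7 − r_6| = 0.0002357 < 0.001

n = 7, r_n = 6.73498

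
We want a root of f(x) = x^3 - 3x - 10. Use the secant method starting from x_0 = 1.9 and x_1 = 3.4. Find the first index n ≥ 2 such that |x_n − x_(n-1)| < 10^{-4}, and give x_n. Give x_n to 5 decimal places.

f(1.9) = -8.8410000, f(3.4) = 19.1040000
x_2 = 3.4000000 − 19.1040000·(1.5000000)/(27.9450000) = 2.3745572;  |Δ| = 1.0254428
f(2.3745572) = -3.7346793
x_3 = 2.3745572 − (-3.7346793)·(-1.0254428)/(-22.8386793) = 2.5422420;  |Δ| = 0.1676848
f(2.5422420) = -1.1962302
x_4 = 2.5422420 − (-1.1962302)·(0.1676848)/(2.5384491) = 2.6212626;  |Δ| = 0.0790206
f(2.6212626) = 0.1469530
x_5 = 2.6212626 − 0.1469530·(0.0790206)/(1.3431832) = 2.6126172;  |Δ| = 0.0086454
f(2.6126172) = -0.0047311
x_6 = 2.6126172 − (-0.0047311)·(-0.0086454)/(-0.1516841) = 2.6128869;  |Δ| = 0.0002697
f(2.6128869) = -0.0000177
x_7 = 2.6128869 − (-0.0000177)·(0.0002697)/(0.0047134) = 2.6128879;  |Δ| = 0.0000010
|x_7 − x_6| = 0.0000010 < 10^{-4}

n = 7, x_n = 2.61289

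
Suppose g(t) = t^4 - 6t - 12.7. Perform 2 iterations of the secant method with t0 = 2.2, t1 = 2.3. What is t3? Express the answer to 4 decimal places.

g(2.2) = -2.474400, g(2.3) = 1.484100
t2 = 2.300000 − 1.484100·(2.300000 − 2.200000) / (1.484100 − (-2.474400)) = 2.300000 − (0.148410)/(3.958500) = 2.262509
g(2.262509) = -0.071455
t3 = 2.262509 − (-0.071455)·(2.262509 − 2.300000) / (-0.071455 − 1.484100) = 2.262509 − (0.002679)/(-1.555555) = 2.264231

2.2642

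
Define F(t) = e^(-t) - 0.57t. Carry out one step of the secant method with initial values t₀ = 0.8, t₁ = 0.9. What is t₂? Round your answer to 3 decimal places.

0.793

F(0.8) = -0.00667, F(0.9) = -0.10643
t₂ = 0.90000 − (-0.10643)·(0.90000 − 0.80000) / (-0.10643 − (-0.00667)) = 0.90000 − (-0.01064)/(-0.09976) = 0.79331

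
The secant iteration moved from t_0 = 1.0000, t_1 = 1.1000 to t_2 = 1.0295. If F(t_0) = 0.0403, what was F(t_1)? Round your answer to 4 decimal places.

-0.0963

The secant line through (1.0000, 0.0403) and (1.1000, F(t_1)) crosses zero at t_2 = 1.0295.
So (1.0000, 0.0403), (1.1000, F(t_1)), (1.0295, 0) are collinear:
F(t_1) = 0.0403 · (1.1000 − 1.0295) / (1.0000 − 1.0295) = 0.0403 · (0.070500)/(-0.029500) = -0.096310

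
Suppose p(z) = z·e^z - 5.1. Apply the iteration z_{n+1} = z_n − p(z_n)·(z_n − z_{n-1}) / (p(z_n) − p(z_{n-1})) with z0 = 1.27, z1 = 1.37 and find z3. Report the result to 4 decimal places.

p(1.27) = -0.577717, p(1.37) = 0.291430
z2 = 1.370000 − 0.291430·(1.370000 − 1.270000) / (0.291430 − (-0.577717)) = 1.370000 − (0.029143)/(0.869148) = 1.336469
p(1.336469) = -0.013954
z3 = 1.336469 − (-0.013954)·(1.336469 − 1.370000) / (-0.013954 − 0.291430) = 1.336469 − (0.000468)/(-0.305384) = 1.338001

1.3380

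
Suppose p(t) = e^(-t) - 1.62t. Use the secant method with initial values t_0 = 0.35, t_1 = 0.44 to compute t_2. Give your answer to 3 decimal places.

p(0.35) = 0.13769, p(0.44) = -0.06876
t_2 = 0.44000 − (-0.06876)·(0.44000 − 0.35000) / (-0.06876 − 0.13769) = 0.44000 − (-0.00619)/(-0.20645) = 0.41002

0.410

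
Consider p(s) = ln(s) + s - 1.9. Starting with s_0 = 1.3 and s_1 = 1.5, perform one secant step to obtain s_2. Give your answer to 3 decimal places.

1.497

p(1.3) = -0.33764, p(1.5) = 0.00547
s_2 = 1.50000 − 0.00547·(1.50000 − 1.30000) / (0.00547 − (-0.33764)) = 1.50000 − (0.00109)/(0.34310) = 1.49681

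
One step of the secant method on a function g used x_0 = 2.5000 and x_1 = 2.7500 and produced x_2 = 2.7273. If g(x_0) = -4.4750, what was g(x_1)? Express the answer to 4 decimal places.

The secant line through (2.5000, -4.4750) and (2.7500, g(x_1)) crosses zero at x_2 = 2.7273.
So (2.5000, -4.4750), (2.7500, g(x_1)), (2.7273, 0) are collinear:
g(x_1) = -4.4750 · (2.7500 − 2.7273) / (2.5000 − 2.7273) = -4.4750 · (0.022700)/(-0.227300) = 0.446909

0.4469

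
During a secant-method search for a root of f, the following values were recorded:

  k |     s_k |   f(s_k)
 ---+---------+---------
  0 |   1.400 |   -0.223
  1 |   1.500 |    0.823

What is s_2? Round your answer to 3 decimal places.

1.421

s_2 = 1.500 − 0.823·(1.500 − 1.400) / (0.823 − (-0.223))
   = 1.500 − (0.08230)/(1.04600) = 1.42132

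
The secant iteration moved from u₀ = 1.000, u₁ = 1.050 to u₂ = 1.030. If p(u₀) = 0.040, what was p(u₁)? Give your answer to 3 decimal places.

-0.027

The secant line through (1.000, 0.040) and (1.050, p(u₁)) crosses zero at u₂ = 1.030.
So (1.000, 0.040), (1.050, p(u₁)), (1.030, 0) are collinear:
p(u₁) = 0.040 · (1.050 − 1.030) / (1.000 − 1.030) = 0.040 · (0.02000)/(-0.03000) = -0.02667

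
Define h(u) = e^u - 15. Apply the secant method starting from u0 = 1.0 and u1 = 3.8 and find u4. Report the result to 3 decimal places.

2.951

h(1.0) = -12.28172, h(3.8) = 29.70118
u2 = 3.80000 − 29.70118·(3.80000 − 1.00000) / (29.70118 − (-12.28172)) = 3.80000 − (83.16332)/(41.98290) = 1.81911
h(1.81911) = -8.83360
u3 = 1.81911 − (-8.83360)·(1.81911 − 3.80000) / (-8.83360 − 29.70118) = 1.81911 − (17.49836)/(-38.53479) = 2.27321
h(2.27321) = -5.28951
u4 = 2.27321 − (-5.28951)·(2.27321 − 1.81911) / (-5.28951 − (-8.83360)) = 2.27321 − (-2.40192)/(3.54410) = 2.95093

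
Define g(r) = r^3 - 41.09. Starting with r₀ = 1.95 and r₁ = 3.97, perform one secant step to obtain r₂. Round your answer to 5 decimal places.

g(1.95) = -33.6751250, g(3.97) = 21.4807730
r₂ = 3.9700000 − 21.4807730·(3.9700000 − 1.9500000) / (21.4807730 − (-33.6751250)) = 3.9700000 − (43.3911615)/(55.1558980) = 3.1832997

3.18330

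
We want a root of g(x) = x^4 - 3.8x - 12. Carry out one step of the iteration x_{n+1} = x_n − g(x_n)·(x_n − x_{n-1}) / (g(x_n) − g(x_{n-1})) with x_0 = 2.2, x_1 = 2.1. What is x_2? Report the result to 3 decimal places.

g(2.2) = 3.06560, g(2.1) = -0.53190
x_2 = 2.10000 − (-0.53190)·(2.10000 − 2.20000) / (-0.53190 − 3.06560) = 2.10000 − (0.05319)/(-3.59750) = 2.11479

2.115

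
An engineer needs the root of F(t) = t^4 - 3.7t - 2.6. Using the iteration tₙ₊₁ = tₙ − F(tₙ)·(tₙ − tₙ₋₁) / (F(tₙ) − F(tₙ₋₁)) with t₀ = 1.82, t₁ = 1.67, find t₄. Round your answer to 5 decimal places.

1.73255

F(1.82) = 1.6379938, F(1.67) = -1.0010368
t₂ = 1.6700000 − (-1.0010368)·(1.6700000 − 1.8200000) / (-1.0010368 − 1.6379938) = 1.6700000 − (0.1501555)/(-2.6390306) = 1.7268980
F(1.7268980) = -0.0961450
t₃ = 1.7268980 − (-0.0961450)·(1.7268980 − 1.6700000) / (-0.0961450 − (-1.0010368)) = 1.7268980 − (-0.0054705)/(0.9048918) = 1.7329434
F(1.7329434) = 0.0066761
t₄ = 1.7329434 − 0.0066761·(1.7329434 − 1.7268980) / (0.0066761 − (-0.0961450)) = 1.7329434 − (0.0000404)/(0.1028211) = 1.7325509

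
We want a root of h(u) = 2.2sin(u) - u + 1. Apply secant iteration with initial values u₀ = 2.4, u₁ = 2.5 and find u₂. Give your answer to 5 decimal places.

h(2.4) = 0.0860190, h(2.5) = -0.1833613
u₂ = 2.5000000 − (-0.1833613)·(2.5000000 − 2.4000000) / (-0.1833613 − 0.0860190) = 2.5000000 − (-0.0183361)/(-0.2693803) = 2.4319322

2.43193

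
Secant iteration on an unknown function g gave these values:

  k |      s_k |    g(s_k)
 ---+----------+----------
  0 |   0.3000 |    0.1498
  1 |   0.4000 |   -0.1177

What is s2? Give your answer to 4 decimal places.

s2 = 0.4000 − (-0.1177)·(0.4000 − 0.3000) / (-0.1177 − 0.1498)
   = 0.4000 − (-0.011770)/(-0.267500) = 0.356000

0.3560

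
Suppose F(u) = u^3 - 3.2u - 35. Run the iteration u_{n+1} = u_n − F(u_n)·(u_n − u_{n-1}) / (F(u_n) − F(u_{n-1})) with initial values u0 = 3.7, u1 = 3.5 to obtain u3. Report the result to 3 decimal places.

F(3.7) = 3.81300, F(3.5) = -3.32500
u2 = 3.50000 − (-3.32500)·(3.50000 − 3.70000) / (-3.32500 − 3.81300) = 3.50000 − (0.66500)/(-7.13800) = 3.59316
F(3.59316) = -0.10743
u3 = 3.59316 − (-0.10743)·(3.59316 − 3.50000) / (-0.10743 − (-3.32500)) = 3.59316 − (-0.01001)/(3.21757) = 3.59627

3.596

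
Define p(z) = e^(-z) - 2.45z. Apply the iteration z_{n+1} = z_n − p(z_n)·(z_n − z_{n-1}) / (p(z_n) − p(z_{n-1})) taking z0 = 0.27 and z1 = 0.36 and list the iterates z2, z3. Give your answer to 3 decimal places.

0.302, 0.302

p(0.27) = 0.10188, p(0.36) = -0.18432
z2 = 0.36000 − (-0.18432)·(0.36000 − 0.27000) / (-0.18432 − 0.10188) = 0.36000 − (-0.01659)/(-0.28620) = 0.30204
p(0.30204) = -0.00068
z3 = 0.30204 − (-0.00068)·(0.30204 − 0.36000) / (-0.00068 − (-0.18432)) = 0.30204 − (0.00004)/(0.18364) = 0.30182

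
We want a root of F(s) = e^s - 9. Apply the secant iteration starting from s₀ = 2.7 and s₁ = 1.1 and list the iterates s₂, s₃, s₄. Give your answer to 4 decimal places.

1.9078, 2.3971, 2.1680

F(2.7) = 5.879732, F(1.1) = -5.995834
s₂ = 1.100000 − (-5.995834)·(1.100000 − 2.700000) / (-5.995834 − 5.879732) = 1.100000 − (9.593334)/(-11.875566) = 1.907821
F(1.907821) = -2.261608
s₃ = 1.907821 − (-2.261608)·(1.907821 − 1.100000) / (-2.261608 − (-5.995834)) = 1.907821 − (-1.826975)/(3.734226) = 2.397073
F(2.397073) = 1.990956
s₄ = 2.397073 − 1.990956·(2.397073 − 1.907821) / (1.990956 − (-2.261608)) = 2.397073 − (0.974078)/(4.252564) = 2.168016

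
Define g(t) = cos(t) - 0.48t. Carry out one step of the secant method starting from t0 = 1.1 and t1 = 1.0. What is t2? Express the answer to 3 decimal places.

1.045

g(1.1) = -0.07440, g(1.0) = 0.06030
t2 = 1.00000 − 0.06030·(1.00000 − 1.10000) / (0.06030 − (-0.07440)) = 1.00000 − (-0.00603)/(0.13471) = 1.04477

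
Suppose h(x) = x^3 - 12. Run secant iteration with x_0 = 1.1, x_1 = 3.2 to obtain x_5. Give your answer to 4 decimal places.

2.2863

h(1.1) = -10.669000, h(3.2) = 20.768000
x_2 = 3.200000 − 20.768000·(3.200000 − 1.100000) / (20.768000 − (-10.669000)) = 3.200000 − (43.612800)/(31.437000) = 1.812692
h(1.812692) = -6.043761
x_3 = 1.812692 − (-6.043761)·(1.812692 − 3.200000) / (-6.043761 − 20.768000) = 1.812692 − (8.384558)/(-26.811761) = 2.125411
h(2.125411) = -2.398722
x_4 = 2.125411 − (-2.398722)·(2.125411 − 1.812692) / (-2.398722 − (-6.043761)) = 2.125411 − (-0.750127)/(3.645040) = 2.331205
h(2.331205) = 0.668978
x_5 = 2.331205 − 0.668978·(2.331205 − 2.125411) / (0.668978 − (-2.398722)) = 2.331205 − (0.137672)/(3.067700) = 2.286328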